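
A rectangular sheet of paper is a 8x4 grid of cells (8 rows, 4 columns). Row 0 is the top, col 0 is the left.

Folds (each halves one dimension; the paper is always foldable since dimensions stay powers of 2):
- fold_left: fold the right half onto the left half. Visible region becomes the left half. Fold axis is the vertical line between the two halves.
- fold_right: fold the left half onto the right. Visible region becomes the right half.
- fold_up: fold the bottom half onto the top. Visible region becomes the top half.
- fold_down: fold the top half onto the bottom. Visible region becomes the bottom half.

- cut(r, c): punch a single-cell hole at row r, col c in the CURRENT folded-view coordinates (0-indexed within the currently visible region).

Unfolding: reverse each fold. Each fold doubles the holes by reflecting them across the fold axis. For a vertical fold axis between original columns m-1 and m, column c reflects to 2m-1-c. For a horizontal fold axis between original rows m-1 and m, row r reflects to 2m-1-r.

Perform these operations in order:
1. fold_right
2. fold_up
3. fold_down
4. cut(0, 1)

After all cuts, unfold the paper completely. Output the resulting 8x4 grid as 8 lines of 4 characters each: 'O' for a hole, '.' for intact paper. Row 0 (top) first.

Answer: ....
O..O
O..O
....
....
O..O
O..O
....

Derivation:
Op 1 fold_right: fold axis v@2; visible region now rows[0,8) x cols[2,4) = 8x2
Op 2 fold_up: fold axis h@4; visible region now rows[0,4) x cols[2,4) = 4x2
Op 3 fold_down: fold axis h@2; visible region now rows[2,4) x cols[2,4) = 2x2
Op 4 cut(0, 1): punch at orig (2,3); cuts so far [(2, 3)]; region rows[2,4) x cols[2,4) = 2x2
Unfold 1 (reflect across h@2): 2 holes -> [(1, 3), (2, 3)]
Unfold 2 (reflect across h@4): 4 holes -> [(1, 3), (2, 3), (5, 3), (6, 3)]
Unfold 3 (reflect across v@2): 8 holes -> [(1, 0), (1, 3), (2, 0), (2, 3), (5, 0), (5, 3), (6, 0), (6, 3)]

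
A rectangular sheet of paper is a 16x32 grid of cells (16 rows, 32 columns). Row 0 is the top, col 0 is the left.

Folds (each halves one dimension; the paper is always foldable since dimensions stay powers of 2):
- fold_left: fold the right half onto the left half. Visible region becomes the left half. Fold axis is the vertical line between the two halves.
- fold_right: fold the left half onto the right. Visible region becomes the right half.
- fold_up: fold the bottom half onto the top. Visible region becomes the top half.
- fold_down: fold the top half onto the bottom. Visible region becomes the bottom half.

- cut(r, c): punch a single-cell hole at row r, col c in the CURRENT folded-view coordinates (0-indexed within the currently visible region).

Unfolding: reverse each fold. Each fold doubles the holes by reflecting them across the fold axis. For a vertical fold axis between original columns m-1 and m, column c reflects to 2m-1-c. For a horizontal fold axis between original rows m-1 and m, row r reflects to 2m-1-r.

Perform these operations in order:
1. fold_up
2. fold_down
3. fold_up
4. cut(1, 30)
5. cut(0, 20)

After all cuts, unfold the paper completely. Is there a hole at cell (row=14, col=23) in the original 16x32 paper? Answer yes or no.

Op 1 fold_up: fold axis h@8; visible region now rows[0,8) x cols[0,32) = 8x32
Op 2 fold_down: fold axis h@4; visible region now rows[4,8) x cols[0,32) = 4x32
Op 3 fold_up: fold axis h@6; visible region now rows[4,6) x cols[0,32) = 2x32
Op 4 cut(1, 30): punch at orig (5,30); cuts so far [(5, 30)]; region rows[4,6) x cols[0,32) = 2x32
Op 5 cut(0, 20): punch at orig (4,20); cuts so far [(4, 20), (5, 30)]; region rows[4,6) x cols[0,32) = 2x32
Unfold 1 (reflect across h@6): 4 holes -> [(4, 20), (5, 30), (6, 30), (7, 20)]
Unfold 2 (reflect across h@4): 8 holes -> [(0, 20), (1, 30), (2, 30), (3, 20), (4, 20), (5, 30), (6, 30), (7, 20)]
Unfold 3 (reflect across h@8): 16 holes -> [(0, 20), (1, 30), (2, 30), (3, 20), (4, 20), (5, 30), (6, 30), (7, 20), (8, 20), (9, 30), (10, 30), (11, 20), (12, 20), (13, 30), (14, 30), (15, 20)]
Holes: [(0, 20), (1, 30), (2, 30), (3, 20), (4, 20), (5, 30), (6, 30), (7, 20), (8, 20), (9, 30), (10, 30), (11, 20), (12, 20), (13, 30), (14, 30), (15, 20)]

Answer: no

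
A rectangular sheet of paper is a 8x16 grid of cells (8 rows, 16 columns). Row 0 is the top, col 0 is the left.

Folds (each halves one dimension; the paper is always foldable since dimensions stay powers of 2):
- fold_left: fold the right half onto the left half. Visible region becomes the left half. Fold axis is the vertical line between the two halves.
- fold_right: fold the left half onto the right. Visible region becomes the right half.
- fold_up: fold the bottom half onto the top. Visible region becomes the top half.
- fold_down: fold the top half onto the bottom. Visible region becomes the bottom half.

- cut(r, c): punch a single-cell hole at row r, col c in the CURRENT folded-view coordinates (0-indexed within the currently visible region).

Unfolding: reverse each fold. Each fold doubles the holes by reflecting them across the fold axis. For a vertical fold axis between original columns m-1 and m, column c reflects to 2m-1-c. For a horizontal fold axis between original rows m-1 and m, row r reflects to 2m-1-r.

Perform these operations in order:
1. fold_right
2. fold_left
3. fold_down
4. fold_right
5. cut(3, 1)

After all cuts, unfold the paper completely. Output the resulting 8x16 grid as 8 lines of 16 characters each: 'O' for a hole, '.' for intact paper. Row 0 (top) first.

Answer: O..OO..OO..OO..O
................
................
................
................
................
................
O..OO..OO..OO..O

Derivation:
Op 1 fold_right: fold axis v@8; visible region now rows[0,8) x cols[8,16) = 8x8
Op 2 fold_left: fold axis v@12; visible region now rows[0,8) x cols[8,12) = 8x4
Op 3 fold_down: fold axis h@4; visible region now rows[4,8) x cols[8,12) = 4x4
Op 4 fold_right: fold axis v@10; visible region now rows[4,8) x cols[10,12) = 4x2
Op 5 cut(3, 1): punch at orig (7,11); cuts so far [(7, 11)]; region rows[4,8) x cols[10,12) = 4x2
Unfold 1 (reflect across v@10): 2 holes -> [(7, 8), (7, 11)]
Unfold 2 (reflect across h@4): 4 holes -> [(0, 8), (0, 11), (7, 8), (7, 11)]
Unfold 3 (reflect across v@12): 8 holes -> [(0, 8), (0, 11), (0, 12), (0, 15), (7, 8), (7, 11), (7, 12), (7, 15)]
Unfold 4 (reflect across v@8): 16 holes -> [(0, 0), (0, 3), (0, 4), (0, 7), (0, 8), (0, 11), (0, 12), (0, 15), (7, 0), (7, 3), (7, 4), (7, 7), (7, 8), (7, 11), (7, 12), (7, 15)]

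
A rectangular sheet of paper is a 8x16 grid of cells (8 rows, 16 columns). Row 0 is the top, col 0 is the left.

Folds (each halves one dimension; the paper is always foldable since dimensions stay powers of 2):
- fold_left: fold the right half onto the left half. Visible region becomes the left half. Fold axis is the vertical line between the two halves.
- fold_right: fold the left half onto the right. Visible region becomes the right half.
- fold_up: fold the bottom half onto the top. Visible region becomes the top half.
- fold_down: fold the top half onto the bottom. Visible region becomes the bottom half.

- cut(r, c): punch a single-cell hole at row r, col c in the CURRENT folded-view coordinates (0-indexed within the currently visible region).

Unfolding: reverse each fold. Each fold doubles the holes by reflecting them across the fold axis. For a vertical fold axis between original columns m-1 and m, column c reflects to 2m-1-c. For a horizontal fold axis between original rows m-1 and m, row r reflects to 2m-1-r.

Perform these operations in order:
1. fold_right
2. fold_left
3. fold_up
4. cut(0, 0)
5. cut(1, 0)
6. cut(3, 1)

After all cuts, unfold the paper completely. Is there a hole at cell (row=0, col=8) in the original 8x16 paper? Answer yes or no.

Answer: yes

Derivation:
Op 1 fold_right: fold axis v@8; visible region now rows[0,8) x cols[8,16) = 8x8
Op 2 fold_left: fold axis v@12; visible region now rows[0,8) x cols[8,12) = 8x4
Op 3 fold_up: fold axis h@4; visible region now rows[0,4) x cols[8,12) = 4x4
Op 4 cut(0, 0): punch at orig (0,8); cuts so far [(0, 8)]; region rows[0,4) x cols[8,12) = 4x4
Op 5 cut(1, 0): punch at orig (1,8); cuts so far [(0, 8), (1, 8)]; region rows[0,4) x cols[8,12) = 4x4
Op 6 cut(3, 1): punch at orig (3,9); cuts so far [(0, 8), (1, 8), (3, 9)]; region rows[0,4) x cols[8,12) = 4x4
Unfold 1 (reflect across h@4): 6 holes -> [(0, 8), (1, 8), (3, 9), (4, 9), (6, 8), (7, 8)]
Unfold 2 (reflect across v@12): 12 holes -> [(0, 8), (0, 15), (1, 8), (1, 15), (3, 9), (3, 14), (4, 9), (4, 14), (6, 8), (6, 15), (7, 8), (7, 15)]
Unfold 3 (reflect across v@8): 24 holes -> [(0, 0), (0, 7), (0, 8), (0, 15), (1, 0), (1, 7), (1, 8), (1, 15), (3, 1), (3, 6), (3, 9), (3, 14), (4, 1), (4, 6), (4, 9), (4, 14), (6, 0), (6, 7), (6, 8), (6, 15), (7, 0), (7, 7), (7, 8), (7, 15)]
Holes: [(0, 0), (0, 7), (0, 8), (0, 15), (1, 0), (1, 7), (1, 8), (1, 15), (3, 1), (3, 6), (3, 9), (3, 14), (4, 1), (4, 6), (4, 9), (4, 14), (6, 0), (6, 7), (6, 8), (6, 15), (7, 0), (7, 7), (7, 8), (7, 15)]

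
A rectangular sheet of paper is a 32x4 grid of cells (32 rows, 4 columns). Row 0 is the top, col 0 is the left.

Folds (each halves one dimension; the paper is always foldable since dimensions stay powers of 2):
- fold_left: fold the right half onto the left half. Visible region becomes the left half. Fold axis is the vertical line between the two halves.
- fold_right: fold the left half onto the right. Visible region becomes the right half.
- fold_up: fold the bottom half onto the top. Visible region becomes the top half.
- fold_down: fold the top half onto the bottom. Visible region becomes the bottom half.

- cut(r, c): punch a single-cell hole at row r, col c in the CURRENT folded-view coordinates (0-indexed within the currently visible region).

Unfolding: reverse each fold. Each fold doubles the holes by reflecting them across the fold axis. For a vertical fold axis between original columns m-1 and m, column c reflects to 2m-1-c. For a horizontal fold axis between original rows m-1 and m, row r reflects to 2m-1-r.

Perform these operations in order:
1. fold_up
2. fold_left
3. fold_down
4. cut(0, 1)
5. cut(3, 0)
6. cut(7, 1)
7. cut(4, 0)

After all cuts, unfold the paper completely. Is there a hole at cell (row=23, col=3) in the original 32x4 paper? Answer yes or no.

Answer: no

Derivation:
Op 1 fold_up: fold axis h@16; visible region now rows[0,16) x cols[0,4) = 16x4
Op 2 fold_left: fold axis v@2; visible region now rows[0,16) x cols[0,2) = 16x2
Op 3 fold_down: fold axis h@8; visible region now rows[8,16) x cols[0,2) = 8x2
Op 4 cut(0, 1): punch at orig (8,1); cuts so far [(8, 1)]; region rows[8,16) x cols[0,2) = 8x2
Op 5 cut(3, 0): punch at orig (11,0); cuts so far [(8, 1), (11, 0)]; region rows[8,16) x cols[0,2) = 8x2
Op 6 cut(7, 1): punch at orig (15,1); cuts so far [(8, 1), (11, 0), (15, 1)]; region rows[8,16) x cols[0,2) = 8x2
Op 7 cut(4, 0): punch at orig (12,0); cuts so far [(8, 1), (11, 0), (12, 0), (15, 1)]; region rows[8,16) x cols[0,2) = 8x2
Unfold 1 (reflect across h@8): 8 holes -> [(0, 1), (3, 0), (4, 0), (7, 1), (8, 1), (11, 0), (12, 0), (15, 1)]
Unfold 2 (reflect across v@2): 16 holes -> [(0, 1), (0, 2), (3, 0), (3, 3), (4, 0), (4, 3), (7, 1), (7, 2), (8, 1), (8, 2), (11, 0), (11, 3), (12, 0), (12, 3), (15, 1), (15, 2)]
Unfold 3 (reflect across h@16): 32 holes -> [(0, 1), (0, 2), (3, 0), (3, 3), (4, 0), (4, 3), (7, 1), (7, 2), (8, 1), (8, 2), (11, 0), (11, 3), (12, 0), (12, 3), (15, 1), (15, 2), (16, 1), (16, 2), (19, 0), (19, 3), (20, 0), (20, 3), (23, 1), (23, 2), (24, 1), (24, 2), (27, 0), (27, 3), (28, 0), (28, 3), (31, 1), (31, 2)]
Holes: [(0, 1), (0, 2), (3, 0), (3, 3), (4, 0), (4, 3), (7, 1), (7, 2), (8, 1), (8, 2), (11, 0), (11, 3), (12, 0), (12, 3), (15, 1), (15, 2), (16, 1), (16, 2), (19, 0), (19, 3), (20, 0), (20, 3), (23, 1), (23, 2), (24, 1), (24, 2), (27, 0), (27, 3), (28, 0), (28, 3), (31, 1), (31, 2)]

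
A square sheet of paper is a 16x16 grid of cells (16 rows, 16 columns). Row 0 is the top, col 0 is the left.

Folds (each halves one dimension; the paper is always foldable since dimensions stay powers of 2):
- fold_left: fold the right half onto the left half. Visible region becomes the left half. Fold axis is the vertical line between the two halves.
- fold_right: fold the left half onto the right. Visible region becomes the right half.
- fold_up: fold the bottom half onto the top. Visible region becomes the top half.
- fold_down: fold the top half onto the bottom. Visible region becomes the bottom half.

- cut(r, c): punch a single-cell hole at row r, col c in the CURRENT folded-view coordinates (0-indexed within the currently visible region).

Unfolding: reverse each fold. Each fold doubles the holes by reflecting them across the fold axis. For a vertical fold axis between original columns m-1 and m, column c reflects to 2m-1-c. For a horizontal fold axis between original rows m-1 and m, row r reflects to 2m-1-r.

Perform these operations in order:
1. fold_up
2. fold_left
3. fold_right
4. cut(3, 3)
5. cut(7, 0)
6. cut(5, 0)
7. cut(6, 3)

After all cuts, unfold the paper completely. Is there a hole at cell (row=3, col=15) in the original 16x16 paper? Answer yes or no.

Op 1 fold_up: fold axis h@8; visible region now rows[0,8) x cols[0,16) = 8x16
Op 2 fold_left: fold axis v@8; visible region now rows[0,8) x cols[0,8) = 8x8
Op 3 fold_right: fold axis v@4; visible region now rows[0,8) x cols[4,8) = 8x4
Op 4 cut(3, 3): punch at orig (3,7); cuts so far [(3, 7)]; region rows[0,8) x cols[4,8) = 8x4
Op 5 cut(7, 0): punch at orig (7,4); cuts so far [(3, 7), (7, 4)]; region rows[0,8) x cols[4,8) = 8x4
Op 6 cut(5, 0): punch at orig (5,4); cuts so far [(3, 7), (5, 4), (7, 4)]; region rows[0,8) x cols[4,8) = 8x4
Op 7 cut(6, 3): punch at orig (6,7); cuts so far [(3, 7), (5, 4), (6, 7), (7, 4)]; region rows[0,8) x cols[4,8) = 8x4
Unfold 1 (reflect across v@4): 8 holes -> [(3, 0), (3, 7), (5, 3), (5, 4), (6, 0), (6, 7), (7, 3), (7, 4)]
Unfold 2 (reflect across v@8): 16 holes -> [(3, 0), (3, 7), (3, 8), (3, 15), (5, 3), (5, 4), (5, 11), (5, 12), (6, 0), (6, 7), (6, 8), (6, 15), (7, 3), (7, 4), (7, 11), (7, 12)]
Unfold 3 (reflect across h@8): 32 holes -> [(3, 0), (3, 7), (3, 8), (3, 15), (5, 3), (5, 4), (5, 11), (5, 12), (6, 0), (6, 7), (6, 8), (6, 15), (7, 3), (7, 4), (7, 11), (7, 12), (8, 3), (8, 4), (8, 11), (8, 12), (9, 0), (9, 7), (9, 8), (9, 15), (10, 3), (10, 4), (10, 11), (10, 12), (12, 0), (12, 7), (12, 8), (12, 15)]
Holes: [(3, 0), (3, 7), (3, 8), (3, 15), (5, 3), (5, 4), (5, 11), (5, 12), (6, 0), (6, 7), (6, 8), (6, 15), (7, 3), (7, 4), (7, 11), (7, 12), (8, 3), (8, 4), (8, 11), (8, 12), (9, 0), (9, 7), (9, 8), (9, 15), (10, 3), (10, 4), (10, 11), (10, 12), (12, 0), (12, 7), (12, 8), (12, 15)]

Answer: yes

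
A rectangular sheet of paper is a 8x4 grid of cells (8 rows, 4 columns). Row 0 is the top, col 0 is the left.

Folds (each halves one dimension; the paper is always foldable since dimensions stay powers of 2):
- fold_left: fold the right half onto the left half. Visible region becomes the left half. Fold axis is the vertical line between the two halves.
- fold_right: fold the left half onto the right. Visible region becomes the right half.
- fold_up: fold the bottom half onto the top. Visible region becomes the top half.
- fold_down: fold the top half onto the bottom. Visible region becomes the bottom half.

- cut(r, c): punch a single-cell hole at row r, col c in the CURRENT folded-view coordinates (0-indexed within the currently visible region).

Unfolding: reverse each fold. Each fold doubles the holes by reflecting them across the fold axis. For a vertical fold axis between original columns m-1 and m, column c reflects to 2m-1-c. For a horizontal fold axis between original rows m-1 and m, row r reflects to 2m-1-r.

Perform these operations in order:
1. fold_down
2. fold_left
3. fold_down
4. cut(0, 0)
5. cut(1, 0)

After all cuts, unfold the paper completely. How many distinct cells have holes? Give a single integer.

Answer: 16

Derivation:
Op 1 fold_down: fold axis h@4; visible region now rows[4,8) x cols[0,4) = 4x4
Op 2 fold_left: fold axis v@2; visible region now rows[4,8) x cols[0,2) = 4x2
Op 3 fold_down: fold axis h@6; visible region now rows[6,8) x cols[0,2) = 2x2
Op 4 cut(0, 0): punch at orig (6,0); cuts so far [(6, 0)]; region rows[6,8) x cols[0,2) = 2x2
Op 5 cut(1, 0): punch at orig (7,0); cuts so far [(6, 0), (7, 0)]; region rows[6,8) x cols[0,2) = 2x2
Unfold 1 (reflect across h@6): 4 holes -> [(4, 0), (5, 0), (6, 0), (7, 0)]
Unfold 2 (reflect across v@2): 8 holes -> [(4, 0), (4, 3), (5, 0), (5, 3), (6, 0), (6, 3), (7, 0), (7, 3)]
Unfold 3 (reflect across h@4): 16 holes -> [(0, 0), (0, 3), (1, 0), (1, 3), (2, 0), (2, 3), (3, 0), (3, 3), (4, 0), (4, 3), (5, 0), (5, 3), (6, 0), (6, 3), (7, 0), (7, 3)]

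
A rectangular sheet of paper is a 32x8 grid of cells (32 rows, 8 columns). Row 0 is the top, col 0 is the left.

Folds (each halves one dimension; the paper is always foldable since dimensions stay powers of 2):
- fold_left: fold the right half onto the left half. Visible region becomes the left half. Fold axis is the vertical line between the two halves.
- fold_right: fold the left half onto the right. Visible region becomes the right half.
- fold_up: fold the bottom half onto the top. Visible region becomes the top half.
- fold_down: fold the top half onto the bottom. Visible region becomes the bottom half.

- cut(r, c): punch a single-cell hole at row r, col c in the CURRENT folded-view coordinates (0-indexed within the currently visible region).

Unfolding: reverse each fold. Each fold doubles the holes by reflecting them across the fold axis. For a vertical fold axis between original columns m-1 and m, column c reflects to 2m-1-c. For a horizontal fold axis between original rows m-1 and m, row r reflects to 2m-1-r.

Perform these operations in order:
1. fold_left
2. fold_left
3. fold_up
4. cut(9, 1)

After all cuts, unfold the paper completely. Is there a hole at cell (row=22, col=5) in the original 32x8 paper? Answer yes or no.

Answer: yes

Derivation:
Op 1 fold_left: fold axis v@4; visible region now rows[0,32) x cols[0,4) = 32x4
Op 2 fold_left: fold axis v@2; visible region now rows[0,32) x cols[0,2) = 32x2
Op 3 fold_up: fold axis h@16; visible region now rows[0,16) x cols[0,2) = 16x2
Op 4 cut(9, 1): punch at orig (9,1); cuts so far [(9, 1)]; region rows[0,16) x cols[0,2) = 16x2
Unfold 1 (reflect across h@16): 2 holes -> [(9, 1), (22, 1)]
Unfold 2 (reflect across v@2): 4 holes -> [(9, 1), (9, 2), (22, 1), (22, 2)]
Unfold 3 (reflect across v@4): 8 holes -> [(9, 1), (9, 2), (9, 5), (9, 6), (22, 1), (22, 2), (22, 5), (22, 6)]
Holes: [(9, 1), (9, 2), (9, 5), (9, 6), (22, 1), (22, 2), (22, 5), (22, 6)]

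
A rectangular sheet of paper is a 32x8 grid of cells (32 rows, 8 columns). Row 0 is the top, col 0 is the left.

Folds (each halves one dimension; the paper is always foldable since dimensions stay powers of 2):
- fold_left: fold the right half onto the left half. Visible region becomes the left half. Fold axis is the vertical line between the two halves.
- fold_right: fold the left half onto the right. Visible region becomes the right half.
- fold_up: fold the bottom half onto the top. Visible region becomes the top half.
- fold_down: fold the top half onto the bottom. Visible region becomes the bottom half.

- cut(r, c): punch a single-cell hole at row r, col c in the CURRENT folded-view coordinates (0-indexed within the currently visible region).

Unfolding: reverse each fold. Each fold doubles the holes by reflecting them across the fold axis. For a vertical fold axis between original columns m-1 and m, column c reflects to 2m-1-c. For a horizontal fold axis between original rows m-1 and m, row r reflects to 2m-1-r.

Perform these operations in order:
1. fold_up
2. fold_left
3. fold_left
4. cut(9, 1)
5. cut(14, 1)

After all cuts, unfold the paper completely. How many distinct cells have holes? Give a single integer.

Answer: 16

Derivation:
Op 1 fold_up: fold axis h@16; visible region now rows[0,16) x cols[0,8) = 16x8
Op 2 fold_left: fold axis v@4; visible region now rows[0,16) x cols[0,4) = 16x4
Op 3 fold_left: fold axis v@2; visible region now rows[0,16) x cols[0,2) = 16x2
Op 4 cut(9, 1): punch at orig (9,1); cuts so far [(9, 1)]; region rows[0,16) x cols[0,2) = 16x2
Op 5 cut(14, 1): punch at orig (14,1); cuts so far [(9, 1), (14, 1)]; region rows[0,16) x cols[0,2) = 16x2
Unfold 1 (reflect across v@2): 4 holes -> [(9, 1), (9, 2), (14, 1), (14, 2)]
Unfold 2 (reflect across v@4): 8 holes -> [(9, 1), (9, 2), (9, 5), (9, 6), (14, 1), (14, 2), (14, 5), (14, 6)]
Unfold 3 (reflect across h@16): 16 holes -> [(9, 1), (9, 2), (9, 5), (9, 6), (14, 1), (14, 2), (14, 5), (14, 6), (17, 1), (17, 2), (17, 5), (17, 6), (22, 1), (22, 2), (22, 5), (22, 6)]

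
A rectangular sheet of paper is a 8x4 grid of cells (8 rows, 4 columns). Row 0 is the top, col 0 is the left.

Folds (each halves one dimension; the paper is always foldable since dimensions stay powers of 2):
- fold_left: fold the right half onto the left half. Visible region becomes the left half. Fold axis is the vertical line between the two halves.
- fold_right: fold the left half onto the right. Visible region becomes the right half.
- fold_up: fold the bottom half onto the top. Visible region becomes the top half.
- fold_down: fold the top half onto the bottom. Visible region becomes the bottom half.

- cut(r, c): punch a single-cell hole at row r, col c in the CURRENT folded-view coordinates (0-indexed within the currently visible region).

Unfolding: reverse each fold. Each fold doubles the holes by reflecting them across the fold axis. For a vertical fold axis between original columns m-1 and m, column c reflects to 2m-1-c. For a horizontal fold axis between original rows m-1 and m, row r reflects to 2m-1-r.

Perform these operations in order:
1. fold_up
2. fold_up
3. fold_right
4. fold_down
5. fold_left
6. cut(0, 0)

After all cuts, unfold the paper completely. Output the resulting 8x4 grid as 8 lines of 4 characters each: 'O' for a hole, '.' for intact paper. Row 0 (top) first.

Answer: OOOO
OOOO
OOOO
OOOO
OOOO
OOOO
OOOO
OOOO

Derivation:
Op 1 fold_up: fold axis h@4; visible region now rows[0,4) x cols[0,4) = 4x4
Op 2 fold_up: fold axis h@2; visible region now rows[0,2) x cols[0,4) = 2x4
Op 3 fold_right: fold axis v@2; visible region now rows[0,2) x cols[2,4) = 2x2
Op 4 fold_down: fold axis h@1; visible region now rows[1,2) x cols[2,4) = 1x2
Op 5 fold_left: fold axis v@3; visible region now rows[1,2) x cols[2,3) = 1x1
Op 6 cut(0, 0): punch at orig (1,2); cuts so far [(1, 2)]; region rows[1,2) x cols[2,3) = 1x1
Unfold 1 (reflect across v@3): 2 holes -> [(1, 2), (1, 3)]
Unfold 2 (reflect across h@1): 4 holes -> [(0, 2), (0, 3), (1, 2), (1, 3)]
Unfold 3 (reflect across v@2): 8 holes -> [(0, 0), (0, 1), (0, 2), (0, 3), (1, 0), (1, 1), (1, 2), (1, 3)]
Unfold 4 (reflect across h@2): 16 holes -> [(0, 0), (0, 1), (0, 2), (0, 3), (1, 0), (1, 1), (1, 2), (1, 3), (2, 0), (2, 1), (2, 2), (2, 3), (3, 0), (3, 1), (3, 2), (3, 3)]
Unfold 5 (reflect across h@4): 32 holes -> [(0, 0), (0, 1), (0, 2), (0, 3), (1, 0), (1, 1), (1, 2), (1, 3), (2, 0), (2, 1), (2, 2), (2, 3), (3, 0), (3, 1), (3, 2), (3, 3), (4, 0), (4, 1), (4, 2), (4, 3), (5, 0), (5, 1), (5, 2), (5, 3), (6, 0), (6, 1), (6, 2), (6, 3), (7, 0), (7, 1), (7, 2), (7, 3)]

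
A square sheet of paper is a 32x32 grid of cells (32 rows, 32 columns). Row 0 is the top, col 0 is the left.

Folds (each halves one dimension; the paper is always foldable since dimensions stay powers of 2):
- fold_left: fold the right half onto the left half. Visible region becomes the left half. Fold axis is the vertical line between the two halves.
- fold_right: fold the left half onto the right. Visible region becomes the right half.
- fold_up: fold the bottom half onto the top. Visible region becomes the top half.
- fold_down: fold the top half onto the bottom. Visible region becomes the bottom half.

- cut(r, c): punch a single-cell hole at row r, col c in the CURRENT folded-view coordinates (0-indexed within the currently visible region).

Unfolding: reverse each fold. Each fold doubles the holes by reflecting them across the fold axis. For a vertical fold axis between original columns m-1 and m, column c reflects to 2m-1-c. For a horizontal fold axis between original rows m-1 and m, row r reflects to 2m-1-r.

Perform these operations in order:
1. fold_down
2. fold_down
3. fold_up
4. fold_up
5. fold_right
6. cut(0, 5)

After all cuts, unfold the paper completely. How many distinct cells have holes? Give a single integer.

Answer: 32

Derivation:
Op 1 fold_down: fold axis h@16; visible region now rows[16,32) x cols[0,32) = 16x32
Op 2 fold_down: fold axis h@24; visible region now rows[24,32) x cols[0,32) = 8x32
Op 3 fold_up: fold axis h@28; visible region now rows[24,28) x cols[0,32) = 4x32
Op 4 fold_up: fold axis h@26; visible region now rows[24,26) x cols[0,32) = 2x32
Op 5 fold_right: fold axis v@16; visible region now rows[24,26) x cols[16,32) = 2x16
Op 6 cut(0, 5): punch at orig (24,21); cuts so far [(24, 21)]; region rows[24,26) x cols[16,32) = 2x16
Unfold 1 (reflect across v@16): 2 holes -> [(24, 10), (24, 21)]
Unfold 2 (reflect across h@26): 4 holes -> [(24, 10), (24, 21), (27, 10), (27, 21)]
Unfold 3 (reflect across h@28): 8 holes -> [(24, 10), (24, 21), (27, 10), (27, 21), (28, 10), (28, 21), (31, 10), (31, 21)]
Unfold 4 (reflect across h@24): 16 holes -> [(16, 10), (16, 21), (19, 10), (19, 21), (20, 10), (20, 21), (23, 10), (23, 21), (24, 10), (24, 21), (27, 10), (27, 21), (28, 10), (28, 21), (31, 10), (31, 21)]
Unfold 5 (reflect across h@16): 32 holes -> [(0, 10), (0, 21), (3, 10), (3, 21), (4, 10), (4, 21), (7, 10), (7, 21), (8, 10), (8, 21), (11, 10), (11, 21), (12, 10), (12, 21), (15, 10), (15, 21), (16, 10), (16, 21), (19, 10), (19, 21), (20, 10), (20, 21), (23, 10), (23, 21), (24, 10), (24, 21), (27, 10), (27, 21), (28, 10), (28, 21), (31, 10), (31, 21)]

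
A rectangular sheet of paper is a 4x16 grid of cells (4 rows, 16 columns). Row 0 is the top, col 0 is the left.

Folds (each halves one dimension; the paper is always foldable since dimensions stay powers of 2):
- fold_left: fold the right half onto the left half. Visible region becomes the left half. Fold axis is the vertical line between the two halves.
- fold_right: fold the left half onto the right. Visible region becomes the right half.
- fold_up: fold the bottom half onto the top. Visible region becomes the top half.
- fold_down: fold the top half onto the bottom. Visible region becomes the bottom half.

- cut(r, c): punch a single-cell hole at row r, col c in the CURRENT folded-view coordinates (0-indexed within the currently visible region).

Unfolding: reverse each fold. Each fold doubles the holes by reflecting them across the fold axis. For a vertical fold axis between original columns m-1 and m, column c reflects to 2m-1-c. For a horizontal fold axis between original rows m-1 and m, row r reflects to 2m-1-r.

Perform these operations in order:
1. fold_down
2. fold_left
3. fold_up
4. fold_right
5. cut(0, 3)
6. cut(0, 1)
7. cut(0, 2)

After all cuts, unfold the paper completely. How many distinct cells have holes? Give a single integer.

Op 1 fold_down: fold axis h@2; visible region now rows[2,4) x cols[0,16) = 2x16
Op 2 fold_left: fold axis v@8; visible region now rows[2,4) x cols[0,8) = 2x8
Op 3 fold_up: fold axis h@3; visible region now rows[2,3) x cols[0,8) = 1x8
Op 4 fold_right: fold axis v@4; visible region now rows[2,3) x cols[4,8) = 1x4
Op 5 cut(0, 3): punch at orig (2,7); cuts so far [(2, 7)]; region rows[2,3) x cols[4,8) = 1x4
Op 6 cut(0, 1): punch at orig (2,5); cuts so far [(2, 5), (2, 7)]; region rows[2,3) x cols[4,8) = 1x4
Op 7 cut(0, 2): punch at orig (2,6); cuts so far [(2, 5), (2, 6), (2, 7)]; region rows[2,3) x cols[4,8) = 1x4
Unfold 1 (reflect across v@4): 6 holes -> [(2, 0), (2, 1), (2, 2), (2, 5), (2, 6), (2, 7)]
Unfold 2 (reflect across h@3): 12 holes -> [(2, 0), (2, 1), (2, 2), (2, 5), (2, 6), (2, 7), (3, 0), (3, 1), (3, 2), (3, 5), (3, 6), (3, 7)]
Unfold 3 (reflect across v@8): 24 holes -> [(2, 0), (2, 1), (2, 2), (2, 5), (2, 6), (2, 7), (2, 8), (2, 9), (2, 10), (2, 13), (2, 14), (2, 15), (3, 0), (3, 1), (3, 2), (3, 5), (3, 6), (3, 7), (3, 8), (3, 9), (3, 10), (3, 13), (3, 14), (3, 15)]
Unfold 4 (reflect across h@2): 48 holes -> [(0, 0), (0, 1), (0, 2), (0, 5), (0, 6), (0, 7), (0, 8), (0, 9), (0, 10), (0, 13), (0, 14), (0, 15), (1, 0), (1, 1), (1, 2), (1, 5), (1, 6), (1, 7), (1, 8), (1, 9), (1, 10), (1, 13), (1, 14), (1, 15), (2, 0), (2, 1), (2, 2), (2, 5), (2, 6), (2, 7), (2, 8), (2, 9), (2, 10), (2, 13), (2, 14), (2, 15), (3, 0), (3, 1), (3, 2), (3, 5), (3, 6), (3, 7), (3, 8), (3, 9), (3, 10), (3, 13), (3, 14), (3, 15)]

Answer: 48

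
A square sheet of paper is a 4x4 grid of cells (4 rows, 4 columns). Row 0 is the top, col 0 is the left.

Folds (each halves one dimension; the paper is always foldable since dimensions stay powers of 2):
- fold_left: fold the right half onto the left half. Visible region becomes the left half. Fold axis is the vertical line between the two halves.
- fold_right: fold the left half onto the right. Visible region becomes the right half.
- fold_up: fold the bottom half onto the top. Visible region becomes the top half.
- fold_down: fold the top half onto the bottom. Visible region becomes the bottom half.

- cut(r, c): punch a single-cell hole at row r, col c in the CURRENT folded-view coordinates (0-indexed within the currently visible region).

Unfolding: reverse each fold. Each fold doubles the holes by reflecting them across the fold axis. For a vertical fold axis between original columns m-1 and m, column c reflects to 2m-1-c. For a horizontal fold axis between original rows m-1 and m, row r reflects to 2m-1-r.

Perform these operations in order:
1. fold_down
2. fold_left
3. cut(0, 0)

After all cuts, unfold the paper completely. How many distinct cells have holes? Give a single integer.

Op 1 fold_down: fold axis h@2; visible region now rows[2,4) x cols[0,4) = 2x4
Op 2 fold_left: fold axis v@2; visible region now rows[2,4) x cols[0,2) = 2x2
Op 3 cut(0, 0): punch at orig (2,0); cuts so far [(2, 0)]; region rows[2,4) x cols[0,2) = 2x2
Unfold 1 (reflect across v@2): 2 holes -> [(2, 0), (2, 3)]
Unfold 2 (reflect across h@2): 4 holes -> [(1, 0), (1, 3), (2, 0), (2, 3)]

Answer: 4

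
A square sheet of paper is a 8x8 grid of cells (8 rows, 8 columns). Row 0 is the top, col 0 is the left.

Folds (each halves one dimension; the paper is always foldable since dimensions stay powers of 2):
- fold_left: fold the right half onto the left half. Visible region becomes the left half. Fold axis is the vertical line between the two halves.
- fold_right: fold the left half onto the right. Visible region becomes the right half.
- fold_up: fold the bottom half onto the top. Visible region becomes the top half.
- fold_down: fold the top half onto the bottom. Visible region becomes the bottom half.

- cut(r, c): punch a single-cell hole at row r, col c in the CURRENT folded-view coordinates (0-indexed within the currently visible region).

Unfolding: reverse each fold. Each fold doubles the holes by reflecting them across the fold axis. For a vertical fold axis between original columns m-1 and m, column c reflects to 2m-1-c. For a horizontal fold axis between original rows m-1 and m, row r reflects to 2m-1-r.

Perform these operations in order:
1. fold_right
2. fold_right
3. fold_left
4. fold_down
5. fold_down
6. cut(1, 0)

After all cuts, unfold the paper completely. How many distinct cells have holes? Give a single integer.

Answer: 32

Derivation:
Op 1 fold_right: fold axis v@4; visible region now rows[0,8) x cols[4,8) = 8x4
Op 2 fold_right: fold axis v@6; visible region now rows[0,8) x cols[6,8) = 8x2
Op 3 fold_left: fold axis v@7; visible region now rows[0,8) x cols[6,7) = 8x1
Op 4 fold_down: fold axis h@4; visible region now rows[4,8) x cols[6,7) = 4x1
Op 5 fold_down: fold axis h@6; visible region now rows[6,8) x cols[6,7) = 2x1
Op 6 cut(1, 0): punch at orig (7,6); cuts so far [(7, 6)]; region rows[6,8) x cols[6,7) = 2x1
Unfold 1 (reflect across h@6): 2 holes -> [(4, 6), (7, 6)]
Unfold 2 (reflect across h@4): 4 holes -> [(0, 6), (3, 6), (4, 6), (7, 6)]
Unfold 3 (reflect across v@7): 8 holes -> [(0, 6), (0, 7), (3, 6), (3, 7), (4, 6), (4, 7), (7, 6), (7, 7)]
Unfold 4 (reflect across v@6): 16 holes -> [(0, 4), (0, 5), (0, 6), (0, 7), (3, 4), (3, 5), (3, 6), (3, 7), (4, 4), (4, 5), (4, 6), (4, 7), (7, 4), (7, 5), (7, 6), (7, 7)]
Unfold 5 (reflect across v@4): 32 holes -> [(0, 0), (0, 1), (0, 2), (0, 3), (0, 4), (0, 5), (0, 6), (0, 7), (3, 0), (3, 1), (3, 2), (3, 3), (3, 4), (3, 5), (3, 6), (3, 7), (4, 0), (4, 1), (4, 2), (4, 3), (4, 4), (4, 5), (4, 6), (4, 7), (7, 0), (7, 1), (7, 2), (7, 3), (7, 4), (7, 5), (7, 6), (7, 7)]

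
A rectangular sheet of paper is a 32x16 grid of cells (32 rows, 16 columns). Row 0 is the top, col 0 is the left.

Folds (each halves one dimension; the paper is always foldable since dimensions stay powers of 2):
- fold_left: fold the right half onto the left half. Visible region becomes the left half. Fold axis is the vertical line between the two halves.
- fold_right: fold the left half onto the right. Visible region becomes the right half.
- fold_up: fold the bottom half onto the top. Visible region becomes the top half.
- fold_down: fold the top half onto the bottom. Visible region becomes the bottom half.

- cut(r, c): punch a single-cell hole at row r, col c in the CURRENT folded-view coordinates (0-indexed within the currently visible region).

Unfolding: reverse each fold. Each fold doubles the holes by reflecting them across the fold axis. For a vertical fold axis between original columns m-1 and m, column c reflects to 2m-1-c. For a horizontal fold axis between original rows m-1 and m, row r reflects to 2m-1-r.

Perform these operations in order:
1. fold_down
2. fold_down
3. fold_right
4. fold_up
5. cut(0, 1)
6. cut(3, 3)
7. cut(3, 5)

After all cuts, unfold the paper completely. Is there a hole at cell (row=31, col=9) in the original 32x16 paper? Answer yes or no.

Answer: yes

Derivation:
Op 1 fold_down: fold axis h@16; visible region now rows[16,32) x cols[0,16) = 16x16
Op 2 fold_down: fold axis h@24; visible region now rows[24,32) x cols[0,16) = 8x16
Op 3 fold_right: fold axis v@8; visible region now rows[24,32) x cols[8,16) = 8x8
Op 4 fold_up: fold axis h@28; visible region now rows[24,28) x cols[8,16) = 4x8
Op 5 cut(0, 1): punch at orig (24,9); cuts so far [(24, 9)]; region rows[24,28) x cols[8,16) = 4x8
Op 6 cut(3, 3): punch at orig (27,11); cuts so far [(24, 9), (27, 11)]; region rows[24,28) x cols[8,16) = 4x8
Op 7 cut(3, 5): punch at orig (27,13); cuts so far [(24, 9), (27, 11), (27, 13)]; region rows[24,28) x cols[8,16) = 4x8
Unfold 1 (reflect across h@28): 6 holes -> [(24, 9), (27, 11), (27, 13), (28, 11), (28, 13), (31, 9)]
Unfold 2 (reflect across v@8): 12 holes -> [(24, 6), (24, 9), (27, 2), (27, 4), (27, 11), (27, 13), (28, 2), (28, 4), (28, 11), (28, 13), (31, 6), (31, 9)]
Unfold 3 (reflect across h@24): 24 holes -> [(16, 6), (16, 9), (19, 2), (19, 4), (19, 11), (19, 13), (20, 2), (20, 4), (20, 11), (20, 13), (23, 6), (23, 9), (24, 6), (24, 9), (27, 2), (27, 4), (27, 11), (27, 13), (28, 2), (28, 4), (28, 11), (28, 13), (31, 6), (31, 9)]
Unfold 4 (reflect across h@16): 48 holes -> [(0, 6), (0, 9), (3, 2), (3, 4), (3, 11), (3, 13), (4, 2), (4, 4), (4, 11), (4, 13), (7, 6), (7, 9), (8, 6), (8, 9), (11, 2), (11, 4), (11, 11), (11, 13), (12, 2), (12, 4), (12, 11), (12, 13), (15, 6), (15, 9), (16, 6), (16, 9), (19, 2), (19, 4), (19, 11), (19, 13), (20, 2), (20, 4), (20, 11), (20, 13), (23, 6), (23, 9), (24, 6), (24, 9), (27, 2), (27, 4), (27, 11), (27, 13), (28, 2), (28, 4), (28, 11), (28, 13), (31, 6), (31, 9)]
Holes: [(0, 6), (0, 9), (3, 2), (3, 4), (3, 11), (3, 13), (4, 2), (4, 4), (4, 11), (4, 13), (7, 6), (7, 9), (8, 6), (8, 9), (11, 2), (11, 4), (11, 11), (11, 13), (12, 2), (12, 4), (12, 11), (12, 13), (15, 6), (15, 9), (16, 6), (16, 9), (19, 2), (19, 4), (19, 11), (19, 13), (20, 2), (20, 4), (20, 11), (20, 13), (23, 6), (23, 9), (24, 6), (24, 9), (27, 2), (27, 4), (27, 11), (27, 13), (28, 2), (28, 4), (28, 11), (28, 13), (31, 6), (31, 9)]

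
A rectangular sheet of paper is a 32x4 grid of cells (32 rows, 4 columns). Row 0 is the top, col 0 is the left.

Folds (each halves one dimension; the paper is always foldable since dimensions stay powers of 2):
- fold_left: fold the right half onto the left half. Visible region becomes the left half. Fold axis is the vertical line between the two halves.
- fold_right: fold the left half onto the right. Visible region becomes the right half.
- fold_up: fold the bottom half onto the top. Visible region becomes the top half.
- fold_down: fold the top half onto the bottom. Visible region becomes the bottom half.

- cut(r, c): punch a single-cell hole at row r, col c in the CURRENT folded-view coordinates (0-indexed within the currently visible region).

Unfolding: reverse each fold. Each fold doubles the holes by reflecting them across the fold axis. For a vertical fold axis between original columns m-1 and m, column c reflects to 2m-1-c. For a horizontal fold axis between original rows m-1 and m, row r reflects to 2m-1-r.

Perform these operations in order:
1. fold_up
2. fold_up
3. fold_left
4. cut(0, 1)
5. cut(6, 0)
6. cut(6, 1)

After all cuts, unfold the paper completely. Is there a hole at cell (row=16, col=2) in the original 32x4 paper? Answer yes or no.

Answer: yes

Derivation:
Op 1 fold_up: fold axis h@16; visible region now rows[0,16) x cols[0,4) = 16x4
Op 2 fold_up: fold axis h@8; visible region now rows[0,8) x cols[0,4) = 8x4
Op 3 fold_left: fold axis v@2; visible region now rows[0,8) x cols[0,2) = 8x2
Op 4 cut(0, 1): punch at orig (0,1); cuts so far [(0, 1)]; region rows[0,8) x cols[0,2) = 8x2
Op 5 cut(6, 0): punch at orig (6,0); cuts so far [(0, 1), (6, 0)]; region rows[0,8) x cols[0,2) = 8x2
Op 6 cut(6, 1): punch at orig (6,1); cuts so far [(0, 1), (6, 0), (6, 1)]; region rows[0,8) x cols[0,2) = 8x2
Unfold 1 (reflect across v@2): 6 holes -> [(0, 1), (0, 2), (6, 0), (6, 1), (6, 2), (6, 3)]
Unfold 2 (reflect across h@8): 12 holes -> [(0, 1), (0, 2), (6, 0), (6, 1), (6, 2), (6, 3), (9, 0), (9, 1), (9, 2), (9, 3), (15, 1), (15, 2)]
Unfold 3 (reflect across h@16): 24 holes -> [(0, 1), (0, 2), (6, 0), (6, 1), (6, 2), (6, 3), (9, 0), (9, 1), (9, 2), (9, 3), (15, 1), (15, 2), (16, 1), (16, 2), (22, 0), (22, 1), (22, 2), (22, 3), (25, 0), (25, 1), (25, 2), (25, 3), (31, 1), (31, 2)]
Holes: [(0, 1), (0, 2), (6, 0), (6, 1), (6, 2), (6, 3), (9, 0), (9, 1), (9, 2), (9, 3), (15, 1), (15, 2), (16, 1), (16, 2), (22, 0), (22, 1), (22, 2), (22, 3), (25, 0), (25, 1), (25, 2), (25, 3), (31, 1), (31, 2)]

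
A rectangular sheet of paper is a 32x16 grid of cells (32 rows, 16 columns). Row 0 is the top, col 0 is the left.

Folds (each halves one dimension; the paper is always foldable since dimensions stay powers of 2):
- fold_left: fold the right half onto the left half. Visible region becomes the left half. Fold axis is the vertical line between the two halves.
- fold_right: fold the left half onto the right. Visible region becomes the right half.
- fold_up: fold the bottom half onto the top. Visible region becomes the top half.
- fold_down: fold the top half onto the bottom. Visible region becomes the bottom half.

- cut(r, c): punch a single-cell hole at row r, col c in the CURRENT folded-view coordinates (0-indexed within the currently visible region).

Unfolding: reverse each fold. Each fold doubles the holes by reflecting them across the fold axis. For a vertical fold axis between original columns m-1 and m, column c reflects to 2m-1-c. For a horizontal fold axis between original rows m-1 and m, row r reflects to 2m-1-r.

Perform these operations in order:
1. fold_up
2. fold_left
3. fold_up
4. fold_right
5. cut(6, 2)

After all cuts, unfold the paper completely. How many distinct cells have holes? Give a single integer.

Answer: 16

Derivation:
Op 1 fold_up: fold axis h@16; visible region now rows[0,16) x cols[0,16) = 16x16
Op 2 fold_left: fold axis v@8; visible region now rows[0,16) x cols[0,8) = 16x8
Op 3 fold_up: fold axis h@8; visible region now rows[0,8) x cols[0,8) = 8x8
Op 4 fold_right: fold axis v@4; visible region now rows[0,8) x cols[4,8) = 8x4
Op 5 cut(6, 2): punch at orig (6,6); cuts so far [(6, 6)]; region rows[0,8) x cols[4,8) = 8x4
Unfold 1 (reflect across v@4): 2 holes -> [(6, 1), (6, 6)]
Unfold 2 (reflect across h@8): 4 holes -> [(6, 1), (6, 6), (9, 1), (9, 6)]
Unfold 3 (reflect across v@8): 8 holes -> [(6, 1), (6, 6), (6, 9), (6, 14), (9, 1), (9, 6), (9, 9), (9, 14)]
Unfold 4 (reflect across h@16): 16 holes -> [(6, 1), (6, 6), (6, 9), (6, 14), (9, 1), (9, 6), (9, 9), (9, 14), (22, 1), (22, 6), (22, 9), (22, 14), (25, 1), (25, 6), (25, 9), (25, 14)]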